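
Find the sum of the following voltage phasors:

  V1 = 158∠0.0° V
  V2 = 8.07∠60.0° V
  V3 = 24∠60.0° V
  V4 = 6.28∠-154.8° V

Step 1 — Convert each phasor to rectangular form:
  V1 = 158·(cos(0.0°) + j·sin(0.0°)) = 158 V
  V2 = 8.07·(cos(60.0°) + j·sin(60.0°)) = 4.035 + j6.989 V
  V3 = 24·(cos(60.0°) + j·sin(60.0°)) = 12 + j20.78 V
  V4 = 6.28·(cos(-154.8°) + j·sin(-154.8°)) = -5.682 - j2.674 V
Step 2 — Sum components: V_total = 168.4 + j25.1 V.
Step 3 — Convert to polar: |V_total| = 170.2 V, ∠V_total = 8.5°.

V_total = 170.2∠8.5° V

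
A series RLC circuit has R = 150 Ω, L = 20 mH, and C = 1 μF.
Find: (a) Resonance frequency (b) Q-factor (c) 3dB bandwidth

Step 1 — Resonance: ω₀ = 1/√(LC) = 1/√(0.02·1e-06) = 7071 rad/s.
Step 2 — f₀ = ω₀/(2π) = 1125 Hz.
Step 3 — Series Q: Q = ω₀L/R = 7071·0.02/150 = 0.9428.
Step 4 — Bandwidth: Δω = ω₀/Q = 7500 rad/s; BW = Δω/(2π) = 1194 Hz.

(a) f₀ = 1125 Hz  (b) Q = 0.9428  (c) BW = 1194 Hz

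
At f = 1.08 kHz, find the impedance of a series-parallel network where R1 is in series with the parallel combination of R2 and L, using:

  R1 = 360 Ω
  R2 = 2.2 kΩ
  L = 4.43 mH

Step 1 — Angular frequency: ω = 2π·f = 2π·1080 = 6786 rad/s.
Step 2 — Component impedances:
  R1: Z = R = 360 Ω
  R2: Z = R = 2200 Ω
  L: Z = jωL = j·6786·0.00443 = 0 + j30.06 Ω
Step 3 — Parallel branch: R2 || L = 1/(1/R2 + 1/L) = 0.4107 + j30.06 Ω.
Step 4 — Series with R1: Z_total = R1 + (R2 || L) = 360.4 + j30.06 Ω = 361.7∠4.8° Ω.

Z = 360.4 + j30.06 Ω = 361.7∠4.8° Ω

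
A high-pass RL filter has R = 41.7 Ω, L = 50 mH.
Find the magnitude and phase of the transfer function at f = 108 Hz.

Step 1 — Angular frequency: ω = 2π·108 = 678.6 rad/s.
Step 2 — Transfer function: H(jω) = jωL/(R + jωL).
Step 3 — Numerator jωL = j·33.93; denominator R + jωL = 41.7 + j33.93.
Step 4 — H = 0.3983 + j0.4896.
Step 5 — Magnitude: |H| = 0.6311 (-4.0 dB); phase: φ = 50.9°.

|H| = 0.6311 (-4.0 dB), φ = 50.9°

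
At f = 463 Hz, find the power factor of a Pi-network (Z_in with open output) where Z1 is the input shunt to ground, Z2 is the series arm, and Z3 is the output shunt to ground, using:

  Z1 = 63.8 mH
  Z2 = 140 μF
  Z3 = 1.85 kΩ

Step 1 — Angular frequency: ω = 2π·f = 2π·463 = 2909 rad/s.
Step 2 — Component impedances:
  Z1: Z = jωL = j·2909·0.0638 = 0 + j185.6 Ω
  Z2: Z = 1/(jωC) = -j/(ω·C) = 0 - j2.455 Ω
  Z3: Z = R = 1850 Ω
Step 3 — With open output, the series arm Z2 and the output shunt Z3 appear in series to ground: Z2 + Z3 = 1850 - j2.455 Ω.
Step 4 — Parallel with input shunt Z1: Z_in = Z1 || (Z2 + Z3) = 18.44 + j183.8 Ω = 184.7∠84.3° Ω.
Step 5 — Power factor: PF = cos(φ) = Re(Z)/|Z| = 18.44/184.7 = 0.09984.
Step 6 — Type: Im(Z) = 183.8 ⇒ lagging (phase φ = 84.3°).

PF = 0.09984 (lagging, φ = 84.3°)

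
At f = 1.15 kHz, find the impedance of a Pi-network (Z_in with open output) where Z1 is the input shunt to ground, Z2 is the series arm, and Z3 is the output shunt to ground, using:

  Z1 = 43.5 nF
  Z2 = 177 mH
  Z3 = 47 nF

Step 1 — Angular frequency: ω = 2π·f = 2π·1150 = 7226 rad/s.
Step 2 — Component impedances:
  Z1: Z = 1/(jωC) = -j/(ω·C) = 0 - j3182 Ω
  Z2: Z = jωL = j·7226·0.177 = 0 + j1279 Ω
  Z3: Z = 1/(jωC) = -j/(ω·C) = 0 - j2945 Ω
Step 3 — With open output, the series arm Z2 and the output shunt Z3 appear in series to ground: Z2 + Z3 = 0 - j1666 Ω.
Step 4 — Parallel with input shunt Z1: Z_in = Z1 || (Z2 + Z3) = 0 - j1093 Ω = 1093∠-90.0° Ω.

Z = 0 - j1093 Ω = 1093∠-90.0° Ω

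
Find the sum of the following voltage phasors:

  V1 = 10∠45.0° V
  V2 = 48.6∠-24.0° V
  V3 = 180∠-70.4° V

Step 1 — Convert each phasor to rectangular form:
  V1 = 10·(cos(45.0°) + j·sin(45.0°)) = 7.071 + j7.071 V
  V2 = 48.6·(cos(-24.0°) + j·sin(-24.0°)) = 44.4 - j19.77 V
  V3 = 180·(cos(-70.4°) + j·sin(-70.4°)) = 60.38 - j169.6 V
Step 2 — Sum components: V_total = 111.9 - j182.3 V.
Step 3 — Convert to polar: |V_total| = 213.8 V, ∠V_total = -58.5°.

V_total = 213.8∠-58.5° V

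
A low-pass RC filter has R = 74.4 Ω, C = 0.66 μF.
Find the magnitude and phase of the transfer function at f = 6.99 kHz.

Step 1 — Angular frequency: ω = 2π·6990 = 4.392e+04 rad/s.
Step 2 — Transfer function: H(jω) = 1/(1 + jωRC).
Step 3 — Denominator: 1 + jωRC = 1 + j·4.392e+04·74.4·6.6e-07 = 1 + j2.157.
Step 4 — H = 0.177 - j0.3816.
Step 5 — Magnitude: |H| = 0.4207 (-7.5 dB); phase: φ = -65.1°.

|H| = 0.4207 (-7.5 dB), φ = -65.1°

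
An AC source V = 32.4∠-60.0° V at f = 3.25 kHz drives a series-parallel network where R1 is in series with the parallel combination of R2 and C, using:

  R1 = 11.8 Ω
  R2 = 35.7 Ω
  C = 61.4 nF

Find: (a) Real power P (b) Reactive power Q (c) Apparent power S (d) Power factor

Step 1 — Angular frequency: ω = 2π·f = 2π·3250 = 2.042e+04 rad/s.
Step 2 — Component impedances:
  R1: Z = R = 11.8 Ω
  R2: Z = R = 35.7 Ω
  C: Z = 1/(jωC) = -j/(ω·C) = 0 - j797.6 Ω
Step 3 — Parallel branch: R2 || C = 1/(1/R2 + 1/C) = 35.63 - j1.595 Ω.
Step 4 — Series with R1: Z_total = R1 + (R2 || C) = 47.43 - j1.595 Ω = 47.46∠-1.9° Ω.
Step 5 — Source phasor: V = 32.4∠-60.0° V = 16.2 - j28.06 V.
Step 6 — Current: I = V / Z = 0.3611 - j0.5795 A = 0.6827∠-58.1° A.
Step 7 — Complex power: S = V·I* = 22.11 - j0.7434 VA.
Step 8 — Real power: P = Re(S) = 22.11 W.
Step 9 — Reactive power: Q = Im(S) = -0.7434 VAR.
Step 10 — Apparent power: |S| = 22.12 VA.
Step 11 — Power factor: PF = P/|S| = 0.9994 (leading).

(a) P = 22.11 W  (b) Q = -0.7434 VAR  (c) S = 22.12 VA  (d) PF = 0.9994 (leading)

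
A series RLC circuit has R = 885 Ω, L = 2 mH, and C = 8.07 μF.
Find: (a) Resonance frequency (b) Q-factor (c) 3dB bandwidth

Step 1 — Resonance: ω₀ = 1/√(LC) = 1/√(0.002·8.07e-06) = 7871 rad/s.
Step 2 — f₀ = ω₀/(2π) = 1253 Hz.
Step 3 — Series Q: Q = ω₀L/R = 7871·0.002/885 = 0.01779.
Step 4 — Bandwidth: Δω = ω₀/Q = 4.425e+05 rad/s; BW = Δω/(2π) = 7.043e+04 Hz.

(a) f₀ = 1253 Hz  (b) Q = 0.01779  (c) BW = 7.043e+04 Hz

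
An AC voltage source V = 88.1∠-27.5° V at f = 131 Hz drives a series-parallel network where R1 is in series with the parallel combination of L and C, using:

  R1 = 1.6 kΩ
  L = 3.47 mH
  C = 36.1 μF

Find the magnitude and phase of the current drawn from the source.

Step 1 — Angular frequency: ω = 2π·f = 2π·131 = 823.1 rad/s.
Step 2 — Component impedances:
  R1: Z = R = 1600 Ω
  L: Z = jωL = j·823.1·0.00347 = 0 + j2.856 Ω
  C: Z = 1/(jωC) = -j/(ω·C) = 0 - j33.65 Ω
Step 3 — Parallel branch: L || C = 1/(1/L + 1/C) = 0 + j3.121 Ω.
Step 4 — Series with R1: Z_total = R1 + (L || C) = 1600 + j3.121 Ω = 1600∠0.1° Ω.
Step 5 — Source phasor: V = 88.1∠-27.5° V = 78.15 - j40.68 V.
Step 6 — Ohm's law: I = V / Z_total = (78.15 - j40.68) / (1600 + j3.121) = 0.04879 - j0.02552 A.
Step 7 — Convert to polar: |I| = 0.05506 A, ∠I = -27.6°.

I = 0.05506∠-27.6° A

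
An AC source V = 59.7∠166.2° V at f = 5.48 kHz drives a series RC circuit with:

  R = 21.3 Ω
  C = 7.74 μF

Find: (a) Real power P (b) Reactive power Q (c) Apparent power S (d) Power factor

Step 1 — Angular frequency: ω = 2π·f = 2π·5480 = 3.443e+04 rad/s.
Step 2 — Component impedances:
  R: Z = R = 21.3 Ω
  C: Z = 1/(jωC) = -j/(ω·C) = 0 - j3.752 Ω
Step 3 — Series combination: Z_total = R + C = 21.3 - j3.752 Ω = 21.63∠-10.0° Ω.
Step 4 — Source phasor: V = 59.7∠166.2° V = -57.98 + j14.24 V.
Step 5 — Current: I = V / Z = -2.754 + j0.1834 A = 2.76∠176.2° A.
Step 6 — Complex power: S = V·I* = 162.3 - j28.59 VA.
Step 7 — Real power: P = Re(S) = 162.3 W.
Step 8 — Reactive power: Q = Im(S) = -28.59 VAR.
Step 9 — Apparent power: |S| = 164.8 VA.
Step 10 — Power factor: PF = P/|S| = 0.9848 (leading).

(a) P = 162.3 W  (b) Q = -28.59 VAR  (c) S = 164.8 VA  (d) PF = 0.9848 (leading)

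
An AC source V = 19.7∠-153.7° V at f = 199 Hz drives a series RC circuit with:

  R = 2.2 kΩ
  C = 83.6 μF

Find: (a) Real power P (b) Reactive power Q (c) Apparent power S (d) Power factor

Step 1 — Angular frequency: ω = 2π·f = 2π·199 = 1250 rad/s.
Step 2 — Component impedances:
  R: Z = R = 2200 Ω
  C: Z = 1/(jωC) = -j/(ω·C) = 0 - j9.567 Ω
Step 3 — Series combination: Z_total = R + C = 2200 - j9.567 Ω = 2200∠-0.2° Ω.
Step 4 — Source phasor: V = 19.7∠-153.7° V = -17.66 - j8.729 V.
Step 5 — Current: I = V / Z = -0.00801 - j0.004002 A = 0.008954∠-153.5° A.
Step 6 — Complex power: S = V·I* = 0.1764 - j0.0007671 VA.
Step 7 — Real power: P = Re(S) = 0.1764 W.
Step 8 — Reactive power: Q = Im(S) = -0.0007671 VAR.
Step 9 — Apparent power: |S| = 0.1764 VA.
Step 10 — Power factor: PF = P/|S| = 1 (leading).

(a) P = 0.1764 W  (b) Q = -0.0007671 VAR  (c) S = 0.1764 VA  (d) PF = 1 (leading)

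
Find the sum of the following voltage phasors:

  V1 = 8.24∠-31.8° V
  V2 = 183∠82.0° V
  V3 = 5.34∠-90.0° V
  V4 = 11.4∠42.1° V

Step 1 — Convert each phasor to rectangular form:
  V1 = 8.24·(cos(-31.8°) + j·sin(-31.8°)) = 7.003 - j4.342 V
  V2 = 183·(cos(82.0°) + j·sin(82.0°)) = 25.47 + j181.2 V
  V3 = 5.34·(cos(-90.0°) + j·sin(-90.0°)) = 0 - j5.34 V
  V4 = 11.4·(cos(42.1°) + j·sin(42.1°)) = 8.459 + j7.643 V
Step 2 — Sum components: V_total = 40.93 + j179.2 V.
Step 3 — Convert to polar: |V_total| = 183.8 V, ∠V_total = 77.1°.

V_total = 183.8∠77.1° V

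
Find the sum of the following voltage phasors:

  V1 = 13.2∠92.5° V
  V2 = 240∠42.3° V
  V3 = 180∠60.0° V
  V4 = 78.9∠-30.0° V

Step 1 — Convert each phasor to rectangular form:
  V1 = 13.2·(cos(92.5°) + j·sin(92.5°)) = -0.5758 + j13.19 V
  V2 = 240·(cos(42.3°) + j·sin(42.3°)) = 177.5 + j161.5 V
  V3 = 180·(cos(60.0°) + j·sin(60.0°)) = 90 + j155.9 V
  V4 = 78.9·(cos(-30.0°) + j·sin(-30.0°)) = 68.33 - j39.45 V
Step 2 — Sum components: V_total = 335.3 + j291.1 V.
Step 3 — Convert to polar: |V_total| = 444 V, ∠V_total = 41.0°.

V_total = 444∠41.0° V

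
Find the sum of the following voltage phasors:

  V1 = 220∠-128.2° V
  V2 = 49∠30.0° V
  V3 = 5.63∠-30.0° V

Step 1 — Convert each phasor to rectangular form:
  V1 = 220·(cos(-128.2°) + j·sin(-128.2°)) = -136 - j172.9 V
  V2 = 49·(cos(30.0°) + j·sin(30.0°)) = 42.44 + j24.5 V
  V3 = 5.63·(cos(-30.0°) + j·sin(-30.0°)) = 4.876 - j2.815 V
Step 2 — Sum components: V_total = -88.74 - j151.2 V.
Step 3 — Convert to polar: |V_total| = 175.3 V, ∠V_total = -120.4°.

V_total = 175.3∠-120.4° V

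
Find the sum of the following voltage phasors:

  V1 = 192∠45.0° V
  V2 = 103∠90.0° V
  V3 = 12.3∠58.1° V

Step 1 — Convert each phasor to rectangular form:
  V1 = 192·(cos(45.0°) + j·sin(45.0°)) = 135.8 + j135.8 V
  V2 = 103·(cos(90.0°) + j·sin(90.0°)) = 0 + j103 V
  V3 = 12.3·(cos(58.1°) + j·sin(58.1°)) = 6.5 + j10.44 V
Step 2 — Sum components: V_total = 142.3 + j249.2 V.
Step 3 — Convert to polar: |V_total| = 287 V, ∠V_total = 60.3°.

V_total = 287∠60.3° V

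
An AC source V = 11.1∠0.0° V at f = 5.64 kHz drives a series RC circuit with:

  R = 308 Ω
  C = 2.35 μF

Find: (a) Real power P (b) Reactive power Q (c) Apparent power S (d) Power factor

Step 1 — Angular frequency: ω = 2π·f = 2π·5640 = 3.544e+04 rad/s.
Step 2 — Component impedances:
  R: Z = R = 308 Ω
  C: Z = 1/(jωC) = -j/(ω·C) = 0 - j12.01 Ω
Step 3 — Series combination: Z_total = R + C = 308 - j12.01 Ω = 308.2∠-2.2° Ω.
Step 4 — Source phasor: V = 11.1∠0.0° V = 11.1 V.
Step 5 — Current: I = V / Z = 0.03598 + j0.001403 A = 0.03601∠2.2° A.
Step 6 — Complex power: S = V·I* = 0.3994 - j0.01557 VA.
Step 7 — Real power: P = Re(S) = 0.3994 W.
Step 8 — Reactive power: Q = Im(S) = -0.01557 VAR.
Step 9 — Apparent power: |S| = 0.3997 VA.
Step 10 — Power factor: PF = P/|S| = 0.9992 (leading).

(a) P = 0.3994 W  (b) Q = -0.01557 VAR  (c) S = 0.3997 VA  (d) PF = 0.9992 (leading)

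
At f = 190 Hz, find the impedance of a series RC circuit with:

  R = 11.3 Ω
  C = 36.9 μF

Step 1 — Angular frequency: ω = 2π·f = 2π·190 = 1194 rad/s.
Step 2 — Component impedances:
  R: Z = R = 11.3 Ω
  C: Z = 1/(jωC) = -j/(ω·C) = 0 - j22.7 Ω
Step 3 — Series combination: Z_total = R + C = 11.3 - j22.7 Ω = 25.36∠-63.5° Ω.

Z = 11.3 - j22.7 Ω = 25.36∠-63.5° Ω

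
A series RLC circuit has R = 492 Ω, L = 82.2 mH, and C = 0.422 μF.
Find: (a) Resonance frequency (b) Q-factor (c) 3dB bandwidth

Step 1 — Resonance condition Im(Z)=0 gives ω₀ = 1/√(LC).
Step 2 — ω₀ = 1/√(0.0822·4.22e-07) = 5369 rad/s.
Step 3 — f₀ = ω₀/(2π) = 854.5 Hz.
Step 4 — Series Q: Q = ω₀L/R = 5369·0.0822/492 = 0.897.
Step 5 — 3dB bandwidth: Δω = ω₀/Q = 5985 rad/s; BW = Δω/(2π) = 952.6 Hz.

(a) f₀ = 854.5 Hz  (b) Q = 0.897  (c) BW = 952.6 Hz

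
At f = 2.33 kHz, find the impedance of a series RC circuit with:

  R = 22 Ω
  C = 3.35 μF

Step 1 — Angular frequency: ω = 2π·f = 2π·2330 = 1.464e+04 rad/s.
Step 2 — Component impedances:
  R: Z = R = 22 Ω
  C: Z = 1/(jωC) = -j/(ω·C) = 0 - j20.39 Ω
Step 3 — Series combination: Z_total = R + C = 22 - j20.39 Ω = 30∠-42.8° Ω.

Z = 22 - j20.39 Ω = 30∠-42.8° Ω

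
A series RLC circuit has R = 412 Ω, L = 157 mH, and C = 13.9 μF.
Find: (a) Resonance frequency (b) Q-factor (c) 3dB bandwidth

Step 1 — Resonance: ω₀ = 1/√(LC) = 1/√(0.157·1.39e-05) = 676.9 rad/s.
Step 2 — f₀ = ω₀/(2π) = 107.7 Hz.
Step 3 — Series Q: Q = ω₀L/R = 676.9·0.157/412 = 0.258.
Step 4 — Bandwidth: Δω = ω₀/Q = 2624 rad/s; BW = Δω/(2π) = 417.7 Hz.

(a) f₀ = 107.7 Hz  (b) Q = 0.258  (c) BW = 417.7 Hz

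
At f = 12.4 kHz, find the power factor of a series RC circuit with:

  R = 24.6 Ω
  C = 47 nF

Step 1 — Angular frequency: ω = 2π·f = 2π·1.24e+04 = 7.791e+04 rad/s.
Step 2 — Component impedances:
  R: Z = R = 24.6 Ω
  C: Z = 1/(jωC) = -j/(ω·C) = 0 - j273.1 Ω
Step 3 — Series combination: Z_total = R + C = 24.6 - j273.1 Ω = 274.2∠-84.9° Ω.
Step 4 — Power factor: PF = cos(φ) = Re(Z)/|Z| = 24.6/274.2 = 0.08972.
Step 5 — Type: Im(Z) = -273.1 ⇒ leading (phase φ = -84.9°).

PF = 0.08972 (leading, φ = -84.9°)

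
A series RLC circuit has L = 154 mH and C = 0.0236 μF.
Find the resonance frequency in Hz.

Step 1 — Resonance condition Im(Z)=0 gives ω₀ = 1/√(LC).
Step 2 — ω₀ = 1/√(0.154·2.36e-08) = 1.659e+04 rad/s.
Step 3 — f₀ = ω₀/(2π) = 2640 Hz.

f₀ = 2640 Hz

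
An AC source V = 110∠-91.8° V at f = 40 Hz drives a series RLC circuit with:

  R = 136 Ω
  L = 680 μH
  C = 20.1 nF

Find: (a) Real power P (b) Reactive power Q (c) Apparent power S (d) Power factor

Step 1 — Angular frequency: ω = 2π·f = 2π·40 = 251.3 rad/s.
Step 2 — Component impedances:
  R: Z = R = 136 Ω
  L: Z = jωL = j·251.3·0.00068 = 0 + j0.1709 Ω
  C: Z = 1/(jωC) = -j/(ω·C) = 0 - j1.98e+05 Ω
Step 3 — Series combination: Z_total = R + L + C = 136 - j1.98e+05 Ω = 1.98e+05∠-90.0° Ω.
Step 4 — Source phasor: V = 110∠-91.8° V = -3.455 - j109.9 V.
Step 5 — Current: I = V / Z = 0.0005554 - j1.784e-05 A = 0.0005557∠-1.8° A.
Step 6 — Complex power: S = V·I* = 4.199e-05 - j0.06113 VA.
Step 7 — Real power: P = Re(S) = 4.199e-05 W.
Step 8 — Reactive power: Q = Im(S) = -0.06113 VAR.
Step 9 — Apparent power: |S| = 0.06113 VA.
Step 10 — Power factor: PF = P/|S| = 0.000687 (leading).

(a) P = 4.199e-05 W  (b) Q = -0.06113 VAR  (c) S = 0.06113 VA  (d) PF = 0.000687 (leading)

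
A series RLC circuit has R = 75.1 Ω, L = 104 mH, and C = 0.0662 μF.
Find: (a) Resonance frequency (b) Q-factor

Step 1 — Resonance condition Im(Z)=0 gives ω₀ = 1/√(LC).
Step 2 — ω₀ = 1/√(0.104·6.62e-08) = 1.205e+04 rad/s.
Step 3 — f₀ = ω₀/(2π) = 1918 Hz.
Step 4 — Series Q: Q = ω₀L/R = 1.205e+04·0.104/75.1 = 16.69.

(a) f₀ = 1918 Hz  (b) Q = 16.69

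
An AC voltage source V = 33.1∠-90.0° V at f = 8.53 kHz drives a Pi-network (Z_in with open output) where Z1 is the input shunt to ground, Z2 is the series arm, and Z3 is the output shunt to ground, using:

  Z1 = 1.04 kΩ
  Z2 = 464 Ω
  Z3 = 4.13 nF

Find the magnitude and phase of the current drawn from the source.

Step 1 — Angular frequency: ω = 2π·f = 2π·8530 = 5.36e+04 rad/s.
Step 2 — Component impedances:
  Z1: Z = R = 1040 Ω
  Z2: Z = R = 464 Ω
  Z3: Z = 1/(jωC) = -j/(ω·C) = 0 - j4518 Ω
Step 3 — With open output, the series arm Z2 and the output shunt Z3 appear in series to ground: Z2 + Z3 = 464 - j4518 Ω.
Step 4 — Parallel with input shunt Z1: Z_in = Z1 || (Z2 + Z3) = 968.2 - j215.5 Ω = 991.9∠-12.5° Ω.
Step 5 — Source phasor: V = 33.1∠-90.0° V = 0 - j33.1 V.
Step 6 — Ohm's law: I = V / Z_total = (0 - j33.1) / (968.2 - j215.5) = 0.00725 - j0.03257 A.
Step 7 — Convert to polar: |I| = 0.03337 A, ∠I = -77.5°.

I = 0.03337∠-77.5° A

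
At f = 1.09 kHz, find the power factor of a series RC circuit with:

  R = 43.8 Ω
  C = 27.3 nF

Step 1 — Angular frequency: ω = 2π·f = 2π·1090 = 6849 rad/s.
Step 2 — Component impedances:
  R: Z = R = 43.8 Ω
  C: Z = 1/(jωC) = -j/(ω·C) = 0 - j5348 Ω
Step 3 — Series combination: Z_total = R + C = 43.8 - j5348 Ω = 5349∠-89.5° Ω.
Step 4 — Power factor: PF = cos(φ) = Re(Z)/|Z| = 43.8/5348.7 = 0.008189.
Step 5 — Type: Im(Z) = -5348 ⇒ leading (phase φ = -89.5°).

PF = 0.008189 (leading, φ = -89.5°)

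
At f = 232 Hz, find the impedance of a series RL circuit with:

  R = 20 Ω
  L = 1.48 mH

Step 1 — Angular frequency: ω = 2π·f = 2π·232 = 1458 rad/s.
Step 2 — Component impedances:
  R: Z = R = 20 Ω
  L: Z = jωL = j·1458·0.00148 = 0 + j2.157 Ω
Step 3 — Series combination: Z_total = R + L = 20 + j2.157 Ω = 20.12∠6.2° Ω.

Z = 20 + j2.157 Ω = 20.12∠6.2° Ω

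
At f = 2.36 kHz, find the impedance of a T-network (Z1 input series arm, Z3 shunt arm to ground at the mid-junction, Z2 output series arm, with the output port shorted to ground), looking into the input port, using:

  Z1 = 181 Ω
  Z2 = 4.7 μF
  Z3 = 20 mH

Step 1 — Angular frequency: ω = 2π·f = 2π·2360 = 1.483e+04 rad/s.
Step 2 — Component impedances:
  Z1: Z = R = 181 Ω
  Z2: Z = 1/(jωC) = -j/(ω·C) = 0 - j14.35 Ω
  Z3: Z = jωL = j·1.483e+04·0.02 = 0 + j296.6 Ω
Step 3 — With the output port shorted to ground, the output series arm Z2 runs from the junction to ground; the shunt arm Z3 also runs from the junction to ground. They appear in parallel: Z3 || Z2 = 0 - j15.08 Ω.
Step 4 — Series with input arm Z1: Z_in = Z1 + (Z3 || Z2) = 181 - j15.08 Ω = 181.6∠-4.8° Ω.

Z = 181 - j15.08 Ω = 181.6∠-4.8° Ω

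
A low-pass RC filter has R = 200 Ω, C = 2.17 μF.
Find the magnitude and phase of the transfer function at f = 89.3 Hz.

Step 1 — Angular frequency: ω = 2π·89.3 = 561.1 rad/s.
Step 2 — Transfer function: H(jω) = 1/(1 + jωRC).
Step 3 — Denominator: 1 + jωRC = 1 + j·561.1·200·2.17e-06 = 1 + j0.2435.
Step 4 — H = 0.944 - j0.2299.
Step 5 — Magnitude: |H| = 0.9716 (-0.3 dB); phase: φ = -13.7°.

|H| = 0.9716 (-0.3 dB), φ = -13.7°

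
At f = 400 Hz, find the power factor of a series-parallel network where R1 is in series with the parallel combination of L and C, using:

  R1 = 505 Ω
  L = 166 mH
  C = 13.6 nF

Step 1 — Angular frequency: ω = 2π·f = 2π·400 = 2513 rad/s.
Step 2 — Component impedances:
  R1: Z = R = 505 Ω
  L: Z = jωL = j·2513·0.166 = 0 + j417.2 Ω
  C: Z = 1/(jωC) = -j/(ω·C) = 0 - j2.926e+04 Ω
Step 3 — Parallel branch: L || C = 1/(1/L + 1/C) = 0 + j423.2 Ω.
Step 4 — Series with R1: Z_total = R1 + (L || C) = 505 + j423.2 Ω = 658.9∠40.0° Ω.
Step 5 — Power factor: PF = cos(φ) = Re(Z)/|Z| = 505/658.9 = 0.7664.
Step 6 — Type: Im(Z) = 423.2 ⇒ lagging (phase φ = 40.0°).

PF = 0.7664 (lagging, φ = 40.0°)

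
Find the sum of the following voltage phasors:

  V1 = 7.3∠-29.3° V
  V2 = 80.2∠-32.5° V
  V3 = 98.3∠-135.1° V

Step 1 — Convert each phasor to rectangular form:
  V1 = 7.3·(cos(-29.3°) + j·sin(-29.3°)) = 6.366 - j3.572 V
  V2 = 80.2·(cos(-32.5°) + j·sin(-32.5°)) = 67.64 - j43.09 V
  V3 = 98.3·(cos(-135.1°) + j·sin(-135.1°)) = -69.63 - j69.39 V
Step 2 — Sum components: V_total = 4.376 - j116.1 V.
Step 3 — Convert to polar: |V_total| = 116.1 V, ∠V_total = -87.8°.

V_total = 116.1∠-87.8° V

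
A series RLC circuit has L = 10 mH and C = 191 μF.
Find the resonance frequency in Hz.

Step 1 — Resonance condition Im(Z)=0 gives ω₀ = 1/√(LC).
Step 2 — ω₀ = 1/√(0.01·0.000191) = 723.6 rad/s.
Step 3 — f₀ = ω₀/(2π) = 115.2 Hz.

f₀ = 115.2 Hz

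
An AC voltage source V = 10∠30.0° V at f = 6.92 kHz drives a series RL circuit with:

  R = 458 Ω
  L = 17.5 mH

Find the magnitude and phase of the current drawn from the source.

Step 1 — Angular frequency: ω = 2π·f = 2π·6920 = 4.348e+04 rad/s.
Step 2 — Component impedances:
  R: Z = R = 458 Ω
  L: Z = jωL = j·4.348e+04·0.0175 = 0 + j760.9 Ω
Step 3 — Series combination: Z_total = R + L = 458 + j760.9 Ω = 888.1∠59.0° Ω.
Step 4 — Source phasor: V = 10∠30.0° V = 8.66 + j5 V.
Step 5 — Ohm's law: I = V / Z_total = (8.66 + j5) / (458 + j760.9) = 0.009852 - j0.005451 A.
Step 6 — Convert to polar: |I| = 0.01126 A, ∠I = -29.0°.

I = 0.01126∠-29.0° A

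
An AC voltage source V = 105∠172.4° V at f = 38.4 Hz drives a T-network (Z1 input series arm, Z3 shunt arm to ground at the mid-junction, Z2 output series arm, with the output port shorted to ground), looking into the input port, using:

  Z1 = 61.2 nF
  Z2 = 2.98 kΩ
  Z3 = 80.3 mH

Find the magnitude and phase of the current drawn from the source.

Step 1 — Angular frequency: ω = 2π·f = 2π·38.4 = 241.3 rad/s.
Step 2 — Component impedances:
  Z1: Z = 1/(jωC) = -j/(ω·C) = 0 - j6.772e+04 Ω
  Z2: Z = R = 2980 Ω
  Z3: Z = jωL = j·241.3·0.0803 = 0 + j19.37 Ω
Step 3 — With the output port shorted to ground, the output series arm Z2 runs from the junction to ground; the shunt arm Z3 also runs from the junction to ground. They appear in parallel: Z3 || Z2 = 0.126 + j19.37 Ω.
Step 4 — Series with input arm Z1: Z_in = Z1 + (Z3 || Z2) = 0.126 - j6.77e+04 Ω = 6.77e+04∠-90.0° Ω.
Step 5 — Source phasor: V = 105∠172.4° V = -104.1 + j13.89 V.
Step 6 — Ohm's law: I = V / Z_total = (-104.1 + j13.89) / (0.126 - j6.77e+04) = -0.0002051 - j0.001537 A.
Step 7 — Convert to polar: |I| = 0.001551 A, ∠I = -97.6°.

I = 0.001551∠-97.6° A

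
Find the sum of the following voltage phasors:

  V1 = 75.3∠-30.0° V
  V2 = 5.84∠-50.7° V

Step 1 — Convert each phasor to rectangular form:
  V1 = 75.3·(cos(-30.0°) + j·sin(-30.0°)) = 65.21 - j37.65 V
  V2 = 5.84·(cos(-50.7°) + j·sin(-50.7°)) = 3.699 - j4.519 V
Step 2 — Sum components: V_total = 68.91 - j42.17 V.
Step 3 — Convert to polar: |V_total| = 80.79 V, ∠V_total = -31.5°.

V_total = 80.79∠-31.5° V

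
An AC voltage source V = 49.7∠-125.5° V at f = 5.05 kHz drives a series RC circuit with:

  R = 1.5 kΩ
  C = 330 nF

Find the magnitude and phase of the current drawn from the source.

Step 1 — Angular frequency: ω = 2π·f = 2π·5050 = 3.173e+04 rad/s.
Step 2 — Component impedances:
  R: Z = R = 1500 Ω
  C: Z = 1/(jωC) = -j/(ω·C) = 0 - j95.5 Ω
Step 3 — Series combination: Z_total = R + C = 1500 - j95.5 Ω = 1503∠-3.6° Ω.
Step 4 — Source phasor: V = 49.7∠-125.5° V = -28.86 - j40.46 V.
Step 5 — Ohm's law: I = V / Z_total = (-28.86 - j40.46) / (1500 - j95.5) = -0.01745 - j0.02809 A.
Step 6 — Convert to polar: |I| = 0.03307 A, ∠I = -121.9°.

I = 0.03307∠-121.9° A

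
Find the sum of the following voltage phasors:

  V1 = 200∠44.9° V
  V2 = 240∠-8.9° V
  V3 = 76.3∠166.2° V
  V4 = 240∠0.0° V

Step 1 — Convert each phasor to rectangular form:
  V1 = 200·(cos(44.9°) + j·sin(44.9°)) = 141.7 + j141.2 V
  V2 = 240·(cos(-8.9°) + j·sin(-8.9°)) = 237.1 - j37.13 V
  V3 = 76.3·(cos(166.2°) + j·sin(166.2°)) = -74.1 + j18.2 V
  V4 = 240·(cos(0.0°) + j·sin(0.0°)) = 240 V
Step 2 — Sum components: V_total = 544.7 + j122.2 V.
Step 3 — Convert to polar: |V_total| = 558.2 V, ∠V_total = 12.6°.

V_total = 558.2∠12.6° V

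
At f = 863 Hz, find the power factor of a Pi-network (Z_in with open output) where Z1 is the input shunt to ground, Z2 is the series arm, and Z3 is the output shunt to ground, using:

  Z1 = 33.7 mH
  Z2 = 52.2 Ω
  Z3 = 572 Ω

Step 1 — Angular frequency: ω = 2π·f = 2π·863 = 5422 rad/s.
Step 2 — Component impedances:
  Z1: Z = jωL = j·5422·0.0337 = 0 + j182.7 Ω
  Z2: Z = R = 52.2 Ω
  Z3: Z = R = 572 Ω
Step 3 — With open output, the series arm Z2 and the output shunt Z3 appear in series to ground: Z2 + Z3 = 624.2 Ω.
Step 4 — Parallel with input shunt Z1: Z_in = Z1 || (Z2 + Z3) = 49.27 + j168.3 Ω = 175.4∠73.7° Ω.
Step 5 — Power factor: PF = cos(φ) = Re(Z)/|Z| = 49.273/175.37 = 0.281.
Step 6 — Type: Im(Z) = 168.3 ⇒ lagging (phase φ = 73.7°).

PF = 0.281 (lagging, φ = 73.7°)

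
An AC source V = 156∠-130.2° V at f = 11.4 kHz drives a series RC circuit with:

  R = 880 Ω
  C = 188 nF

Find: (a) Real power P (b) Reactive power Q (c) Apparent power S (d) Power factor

Step 1 — Angular frequency: ω = 2π·f = 2π·1.14e+04 = 7.163e+04 rad/s.
Step 2 — Component impedances:
  R: Z = R = 880 Ω
  C: Z = 1/(jωC) = -j/(ω·C) = 0 - j74.26 Ω
Step 3 — Series combination: Z_total = R + C = 880 - j74.26 Ω = 883.1∠-4.8° Ω.
Step 4 — Source phasor: V = 156∠-130.2° V = -100.7 - j119.2 V.
Step 5 — Current: I = V / Z = -0.1023 - j0.144 A = 0.1766∠-125.4° A.
Step 6 — Complex power: S = V·I* = 27.46 - j2.317 VA.
Step 7 — Real power: P = Re(S) = 27.46 W.
Step 8 — Reactive power: Q = Im(S) = -2.317 VAR.
Step 9 — Apparent power: |S| = 27.56 VA.
Step 10 — Power factor: PF = P/|S| = 0.9965 (leading).

(a) P = 27.46 W  (b) Q = -2.317 VAR  (c) S = 27.56 VA  (d) PF = 0.9965 (leading)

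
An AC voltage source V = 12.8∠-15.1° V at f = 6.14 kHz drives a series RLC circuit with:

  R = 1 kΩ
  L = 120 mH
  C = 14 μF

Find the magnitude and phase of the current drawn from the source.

Step 1 — Angular frequency: ω = 2π·f = 2π·6140 = 3.858e+04 rad/s.
Step 2 — Component impedances:
  R: Z = R = 1000 Ω
  L: Z = jωL = j·3.858e+04·0.12 = 0 + j4629 Ω
  C: Z = 1/(jωC) = -j/(ω·C) = 0 - j1.852 Ω
Step 3 — Series combination: Z_total = R + L + C = 1000 + j4628 Ω = 4734∠77.8° Ω.
Step 4 — Source phasor: V = 12.8∠-15.1° V = 12.36 - j3.334 V.
Step 5 — Ohm's law: I = V / Z_total = (12.36 - j3.334) / (1000 + j4628) = -0.0001371 - j0.0027 A.
Step 6 — Convert to polar: |I| = 0.002704 A, ∠I = -92.9°.

I = 0.002704∠-92.9° A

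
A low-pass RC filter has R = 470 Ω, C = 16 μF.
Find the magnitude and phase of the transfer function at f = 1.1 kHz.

Step 1 — Angular frequency: ω = 2π·1100 = 6912 rad/s.
Step 2 — Transfer function: H(jω) = 1/(1 + jωRC).
Step 3 — Denominator: 1 + jωRC = 1 + j·6912·470·1.6e-05 = 1 + j51.97.
Step 4 — H = 0.00037 - j0.01923.
Step 5 — Magnitude: |H| = 0.01924 (-34.3 dB); phase: φ = -88.9°.

|H| = 0.01924 (-34.3 dB), φ = -88.9°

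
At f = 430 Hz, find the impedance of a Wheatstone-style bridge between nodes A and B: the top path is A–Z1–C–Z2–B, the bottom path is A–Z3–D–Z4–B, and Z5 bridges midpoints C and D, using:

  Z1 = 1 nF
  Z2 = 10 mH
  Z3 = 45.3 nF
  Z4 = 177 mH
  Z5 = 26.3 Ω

Step 1 — Angular frequency: ω = 2π·f = 2π·430 = 2702 rad/s.
Step 2 — Component impedances:
  Z1: Z = 1/(jωC) = -j/(ω·C) = 0 - j3.701e+05 Ω
  Z2: Z = jωL = j·2702·0.01 = 0 + j27.02 Ω
  Z3: Z = 1/(jωC) = -j/(ω·C) = 0 - j8171 Ω
  Z4: Z = jωL = j·2702·0.177 = 0 + j478.2 Ω
  Z5: Z = R = 26.3 Ω
Step 3 — Bridge requires nodal analysis (the Z5 bridge couples midpoints C and D, so the two paths cannot be reduced to a simple series/parallel combination). Setting node B to ground and injecting 1 A at node A, the 3-node admittance system at A, C, D solves to V_A = Z_AB = 22.44 - j7967 Ω = 7967∠-89.8° Ω.

Z = 22.44 - j7967 Ω = 7967∠-89.8° Ω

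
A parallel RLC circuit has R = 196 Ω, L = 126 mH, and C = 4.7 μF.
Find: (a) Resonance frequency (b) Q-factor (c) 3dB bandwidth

Step 1 — Resonance: ω₀ = 1/√(LC) = 1/√(0.126·4.7e-06) = 1299 rad/s.
Step 2 — f₀ = ω₀/(2π) = 206.8 Hz.
Step 3 — Parallel Q: Q = R/(ω₀L) = 196/(1299·0.126) = 1.197.
Step 4 — Bandwidth: Δω = ω₀/Q = 1086 rad/s; BW = Δω/(2π) = 172.8 Hz.

(a) f₀ = 206.8 Hz  (b) Q = 1.197  (c) BW = 172.8 Hz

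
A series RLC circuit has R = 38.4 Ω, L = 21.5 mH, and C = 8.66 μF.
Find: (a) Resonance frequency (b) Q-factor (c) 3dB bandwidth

Step 1 — Resonance condition Im(Z)=0 gives ω₀ = 1/√(LC).
Step 2 — ω₀ = 1/√(0.0215·8.66e-06) = 2318 rad/s.
Step 3 — f₀ = ω₀/(2π) = 368.8 Hz.
Step 4 — Series Q: Q = ω₀L/R = 2318·0.0215/38.4 = 1.298.
Step 5 — 3dB bandwidth: Δω = ω₀/Q = 1786 rad/s; BW = Δω/(2π) = 284.3 Hz.

(a) f₀ = 368.8 Hz  (b) Q = 1.298  (c) BW = 284.3 Hz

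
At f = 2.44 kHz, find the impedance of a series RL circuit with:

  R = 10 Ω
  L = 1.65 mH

Step 1 — Angular frequency: ω = 2π·f = 2π·2440 = 1.533e+04 rad/s.
Step 2 — Component impedances:
  R: Z = R = 10 Ω
  L: Z = jωL = j·1.533e+04·0.00165 = 0 + j25.3 Ω
Step 3 — Series combination: Z_total = R + L = 10 + j25.3 Ω = 27.2∠68.4° Ω.

Z = 10 + j25.3 Ω = 27.2∠68.4° Ω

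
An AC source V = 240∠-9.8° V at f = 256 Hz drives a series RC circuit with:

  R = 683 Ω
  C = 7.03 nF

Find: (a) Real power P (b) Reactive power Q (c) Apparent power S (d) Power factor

Step 1 — Angular frequency: ω = 2π·f = 2π·256 = 1608 rad/s.
Step 2 — Component impedances:
  R: Z = R = 683 Ω
  C: Z = 1/(jωC) = -j/(ω·C) = 0 - j8.844e+04 Ω
Step 3 — Series combination: Z_total = R + C = 683 - j8.844e+04 Ω = 8.844e+04∠-89.6° Ω.
Step 4 — Source phasor: V = 240∠-9.8° V = 236.5 - j40.85 V.
Step 5 — Current: I = V / Z = 0.0004825 + j0.002671 A = 0.002714∠79.8° A.
Step 6 — Complex power: S = V·I* = 0.00503 - j0.6513 VA.
Step 7 — Real power: P = Re(S) = 0.00503 W.
Step 8 — Reactive power: Q = Im(S) = -0.6513 VAR.
Step 9 — Apparent power: |S| = 0.6513 VA.
Step 10 — Power factor: PF = P/|S| = 0.007723 (leading).

(a) P = 0.00503 W  (b) Q = -0.6513 VAR  (c) S = 0.6513 VA  (d) PF = 0.007723 (leading)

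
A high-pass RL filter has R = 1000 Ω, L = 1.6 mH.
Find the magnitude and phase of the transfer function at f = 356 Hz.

Step 1 — Angular frequency: ω = 2π·356 = 2237 rad/s.
Step 2 — Transfer function: H(jω) = jωL/(R + jωL).
Step 3 — Numerator jωL = j·3.579; denominator R + jωL = 1000 + j3.579.
Step 4 — H = 1.281e-05 + j0.003579.
Step 5 — Magnitude: |H| = 0.003579 (-48.9 dB); phase: φ = 89.8°.

|H| = 0.003579 (-48.9 dB), φ = 89.8°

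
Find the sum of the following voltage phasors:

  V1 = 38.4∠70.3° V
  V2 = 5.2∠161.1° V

Step 1 — Convert each phasor to rectangular form:
  V1 = 38.4·(cos(70.3°) + j·sin(70.3°)) = 12.94 + j36.15 V
  V2 = 5.2·(cos(161.1°) + j·sin(161.1°)) = -4.92 + j1.684 V
Step 2 — Sum components: V_total = 8.025 + j37.84 V.
Step 3 — Convert to polar: |V_total| = 38.68 V, ∠V_total = 78.0°.

V_total = 38.68∠78.0° V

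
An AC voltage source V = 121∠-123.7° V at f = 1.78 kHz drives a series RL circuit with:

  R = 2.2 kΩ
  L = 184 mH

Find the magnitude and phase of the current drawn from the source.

Step 1 — Angular frequency: ω = 2π·f = 2π·1780 = 1.118e+04 rad/s.
Step 2 — Component impedances:
  R: Z = R = 2200 Ω
  L: Z = jωL = j·1.118e+04·0.184 = 0 + j2058 Ω
Step 3 — Series combination: Z_total = R + L = 2200 + j2058 Ω = 3012∠43.1° Ω.
Step 4 — Source phasor: V = 121∠-123.7° V = -67.14 - j100.7 V.
Step 5 — Ohm's law: I = V / Z_total = (-67.14 - j100.7) / (2200 + j2058) = -0.0391 - j0.00918 A.
Step 6 — Convert to polar: |I| = 0.04017 A, ∠I = -166.8°.

I = 0.04017∠-166.8° A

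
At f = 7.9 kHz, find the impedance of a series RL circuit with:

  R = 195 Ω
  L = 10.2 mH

Step 1 — Angular frequency: ω = 2π·f = 2π·7900 = 4.964e+04 rad/s.
Step 2 — Component impedances:
  R: Z = R = 195 Ω
  L: Z = jωL = j·4.964e+04·0.0102 = 0 + j506.3 Ω
Step 3 — Series combination: Z_total = R + L = 195 + j506.3 Ω = 542.6∠68.9° Ω.

Z = 195 + j506.3 Ω = 542.6∠68.9° Ω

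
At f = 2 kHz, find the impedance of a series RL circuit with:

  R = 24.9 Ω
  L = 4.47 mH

Step 1 — Angular frequency: ω = 2π·f = 2π·2000 = 1.257e+04 rad/s.
Step 2 — Component impedances:
  R: Z = R = 24.9 Ω
  L: Z = jωL = j·1.257e+04·0.00447 = 0 + j56.17 Ω
Step 3 — Series combination: Z_total = R + L = 24.9 + j56.17 Ω = 61.44∠66.1° Ω.

Z = 24.9 + j56.17 Ω = 61.44∠66.1° Ω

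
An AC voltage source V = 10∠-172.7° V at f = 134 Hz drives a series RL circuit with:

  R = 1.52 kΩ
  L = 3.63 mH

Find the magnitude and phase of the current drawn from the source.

Step 1 — Angular frequency: ω = 2π·f = 2π·134 = 841.9 rad/s.
Step 2 — Component impedances:
  R: Z = R = 1520 Ω
  L: Z = jωL = j·841.9·0.00363 = 0 + j3.056 Ω
Step 3 — Series combination: Z_total = R + L = 1520 + j3.056 Ω = 1520∠0.1° Ω.
Step 4 — Source phasor: V = 10∠-172.7° V = -9.919 - j1.271 V.
Step 5 — Ohm's law: I = V / Z_total = (-9.919 - j1.271) / (1520 + j3.056) = -0.006527 - j0.0008228 A.
Step 6 — Convert to polar: |I| = 0.006579 A, ∠I = -172.8°.

I = 0.006579∠-172.8° A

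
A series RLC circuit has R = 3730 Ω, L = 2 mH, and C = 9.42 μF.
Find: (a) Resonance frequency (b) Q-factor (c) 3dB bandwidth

Step 1 — Resonance: ω₀ = 1/√(LC) = 1/√(0.002·9.42e-06) = 7286 rad/s.
Step 2 — f₀ = ω₀/(2π) = 1160 Hz.
Step 3 — Series Q: Q = ω₀L/R = 7286·0.002/3730 = 0.003906.
Step 4 — Bandwidth: Δω = ω₀/Q = 1.865e+06 rad/s; BW = Δω/(2π) = 2.968e+05 Hz.

(a) f₀ = 1160 Hz  (b) Q = 0.003906  (c) BW = 2.968e+05 Hz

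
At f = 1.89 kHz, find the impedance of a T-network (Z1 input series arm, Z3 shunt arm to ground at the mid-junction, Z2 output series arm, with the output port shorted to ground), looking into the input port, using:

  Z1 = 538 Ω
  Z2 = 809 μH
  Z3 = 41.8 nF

Step 1 — Angular frequency: ω = 2π·f = 2π·1890 = 1.188e+04 rad/s.
Step 2 — Component impedances:
  Z1: Z = R = 538 Ω
  Z2: Z = jωL = j·1.188e+04·0.000809 = 0 + j9.607 Ω
  Z3: Z = 1/(jωC) = -j/(ω·C) = 0 - j2015 Ω
Step 3 — With the output port shorted to ground, the output series arm Z2 runs from the junction to ground; the shunt arm Z3 also runs from the junction to ground. They appear in parallel: Z3 || Z2 = 0 + j9.653 Ω.
Step 4 — Series with input arm Z1: Z_in = Z1 + (Z3 || Z2) = 538 + j9.653 Ω = 538.1∠1.0° Ω.

Z = 538 + j9.653 Ω = 538.1∠1.0° Ω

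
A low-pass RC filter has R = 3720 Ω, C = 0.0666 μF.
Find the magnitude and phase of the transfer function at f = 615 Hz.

Step 1 — Angular frequency: ω = 2π·615 = 3864 rad/s.
Step 2 — Transfer function: H(jω) = 1/(1 + jωRC).
Step 3 — Denominator: 1 + jωRC = 1 + j·3864·3720·6.66e-08 = 1 + j0.9574.
Step 4 — H = 0.5218 - j0.4995.
Step 5 — Magnitude: |H| = 0.7223 (-2.8 dB); phase: φ = -43.8°.

|H| = 0.7223 (-2.8 dB), φ = -43.8°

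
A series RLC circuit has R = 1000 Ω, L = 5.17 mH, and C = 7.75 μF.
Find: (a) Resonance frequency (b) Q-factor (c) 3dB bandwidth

Step 1 — Resonance: ω₀ = 1/√(LC) = 1/√(0.00517·7.75e-06) = 4996 rad/s.
Step 2 — f₀ = ω₀/(2π) = 795.1 Hz.
Step 3 — Series Q: Q = ω₀L/R = 4996·0.00517/1000 = 0.02583.
Step 4 — Bandwidth: Δω = ω₀/Q = 1.934e+05 rad/s; BW = Δω/(2π) = 3.078e+04 Hz.

(a) f₀ = 795.1 Hz  (b) Q = 0.02583  (c) BW = 3.078e+04 Hz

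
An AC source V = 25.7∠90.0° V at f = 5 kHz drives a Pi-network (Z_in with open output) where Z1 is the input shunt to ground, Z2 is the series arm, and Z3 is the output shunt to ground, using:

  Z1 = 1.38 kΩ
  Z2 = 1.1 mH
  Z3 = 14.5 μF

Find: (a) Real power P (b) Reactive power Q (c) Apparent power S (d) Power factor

Step 1 — Angular frequency: ω = 2π·f = 2π·5000 = 3.142e+04 rad/s.
Step 2 — Component impedances:
  Z1: Z = R = 1380 Ω
  Z2: Z = jωL = j·3.142e+04·0.0011 = 0 + j34.56 Ω
  Z3: Z = 1/(jωC) = -j/(ω·C) = 0 - j2.195 Ω
Step 3 — With open output, the series arm Z2 and the output shunt Z3 appear in series to ground: Z2 + Z3 = 0 + j32.36 Ω.
Step 4 — Parallel with input shunt Z1: Z_in = Z1 || (Z2 + Z3) = 0.7585 + j32.34 Ω = 32.35∠88.7° Ω.
Step 5 — Source phasor: V = 25.7∠90.0° V = 0 + j25.7 V.
Step 6 — Current: I = V / Z = 0.7941 + j0.01862 A = 0.7944∠1.3° A.
Step 7 — Complex power: S = V·I* = 0.4786 + j20.41 VA.
Step 8 — Real power: P = Re(S) = 0.4786 W.
Step 9 — Reactive power: Q = Im(S) = 20.41 VAR.
Step 10 — Apparent power: |S| = 20.41 VA.
Step 11 — Power factor: PF = P/|S| = 0.02344 (lagging).

(a) P = 0.4786 W  (b) Q = 20.41 VAR  (c) S = 20.41 VA  (d) PF = 0.02344 (lagging)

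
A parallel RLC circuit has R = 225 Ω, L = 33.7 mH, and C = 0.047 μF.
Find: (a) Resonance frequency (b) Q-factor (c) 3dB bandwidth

Step 1 — Resonance: ω₀ = 1/√(LC) = 1/√(0.0337·4.7e-08) = 2.513e+04 rad/s.
Step 2 — f₀ = ω₀/(2π) = 3999 Hz.
Step 3 — Parallel Q: Q = R/(ω₀L) = 225/(2.513e+04·0.0337) = 0.2657.
Step 4 — Bandwidth: Δω = ω₀/Q = 9.456e+04 rad/s; BW = Δω/(2π) = 1.505e+04 Hz.

(a) f₀ = 3999 Hz  (b) Q = 0.2657  (c) BW = 1.505e+04 Hz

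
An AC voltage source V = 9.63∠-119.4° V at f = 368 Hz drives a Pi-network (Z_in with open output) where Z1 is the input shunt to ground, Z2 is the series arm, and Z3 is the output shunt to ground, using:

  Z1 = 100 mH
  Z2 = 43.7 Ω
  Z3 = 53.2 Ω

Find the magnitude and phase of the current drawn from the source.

Step 1 — Angular frequency: ω = 2π·f = 2π·368 = 2312 rad/s.
Step 2 — Component impedances:
  Z1: Z = jωL = j·2312·0.1 = 0 + j231.2 Ω
  Z2: Z = R = 43.7 Ω
  Z3: Z = R = 53.2 Ω
Step 3 — With open output, the series arm Z2 and the output shunt Z3 appear in series to ground: Z2 + Z3 = 96.9 Ω.
Step 4 — Parallel with input shunt Z1: Z_in = Z1 || (Z2 + Z3) = 82.42 + j34.54 Ω = 89.37∠22.7° Ω.
Step 5 — Source phasor: V = 9.63∠-119.4° V = -4.727 - j8.39 V.
Step 6 — Ohm's law: I = V / Z_total = (-4.727 - j8.39) / (82.42 + j34.54) = -0.08507 - j0.06614 A.
Step 7 — Convert to polar: |I| = 0.1078 A, ∠I = -142.1°.

I = 0.1078∠-142.1° A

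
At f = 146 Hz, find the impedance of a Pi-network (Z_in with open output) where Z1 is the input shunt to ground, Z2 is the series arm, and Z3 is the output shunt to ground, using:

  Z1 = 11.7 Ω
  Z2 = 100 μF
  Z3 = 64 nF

Step 1 — Angular frequency: ω = 2π·f = 2π·146 = 917.3 rad/s.
Step 2 — Component impedances:
  Z1: Z = R = 11.7 Ω
  Z2: Z = 1/(jωC) = -j/(ω·C) = 0 - j10.9 Ω
  Z3: Z = 1/(jωC) = -j/(ω·C) = 0 - j1.703e+04 Ω
Step 3 — With open output, the series arm Z2 and the output shunt Z3 appear in series to ground: Z2 + Z3 = 0 - j1.704e+04 Ω.
Step 4 — Parallel with input shunt Z1: Z_in = Z1 || (Z2 + Z3) = 11.7 - j0.008032 Ω = 11.7∠-0.0° Ω.

Z = 11.7 - j0.008032 Ω = 11.7∠-0.0° Ω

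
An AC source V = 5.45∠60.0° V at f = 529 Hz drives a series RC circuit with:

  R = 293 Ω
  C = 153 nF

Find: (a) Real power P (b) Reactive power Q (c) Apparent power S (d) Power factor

Step 1 — Angular frequency: ω = 2π·f = 2π·529 = 3324 rad/s.
Step 2 — Component impedances:
  R: Z = R = 293 Ω
  C: Z = 1/(jωC) = -j/(ω·C) = 0 - j1966 Ω
Step 3 — Series combination: Z_total = R + C = 293 - j1966 Ω = 1988∠-81.5° Ω.
Step 4 — Source phasor: V = 5.45∠60.0° V = 2.725 + j4.72 V.
Step 5 — Current: I = V / Z = -0.002146 + j0.001706 A = 0.002741∠141.5° A.
Step 6 — Complex power: S = V·I* = 0.002202 - j0.01478 VA.
Step 7 — Real power: P = Re(S) = 0.002202 W.
Step 8 — Reactive power: Q = Im(S) = -0.01478 VAR.
Step 9 — Apparent power: |S| = 0.01494 VA.
Step 10 — Power factor: PF = P/|S| = 0.1474 (leading).

(a) P = 0.002202 W  (b) Q = -0.01478 VAR  (c) S = 0.01494 VA  (d) PF = 0.1474 (leading)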